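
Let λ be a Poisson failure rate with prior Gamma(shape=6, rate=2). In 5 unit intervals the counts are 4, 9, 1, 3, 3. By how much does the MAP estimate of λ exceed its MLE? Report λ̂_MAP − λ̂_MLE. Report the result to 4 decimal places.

Σxᵢ = 20. Posterior is Gamma(26, 7); MAP = (26−1)/7 = 25/7 ≈ 3.57143.
MLE = x̄ = 20/5 ≈ 4.00000.
Difference = 25/7 − 20/5 = -3/7 ≈ -0.4286.

MAP − MLE = -0.4286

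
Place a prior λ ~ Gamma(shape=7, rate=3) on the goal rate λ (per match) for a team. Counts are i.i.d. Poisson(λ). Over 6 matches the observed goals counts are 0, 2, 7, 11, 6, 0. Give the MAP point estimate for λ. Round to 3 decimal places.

Σxᵢ = 0+2+7+11+6+0 = 26, with n = 6.
Posterior ∝ λ^6e^(−3λ) · λ^26e^(−6λ) = λ^32e^(−9λ), i.e. Gamma(shape=33, rate=9).
The mode of a Gamma(a, b) with a ≥ 1 (shape–rate) is (a−1)/b = 32/9 ≈ 3.556.

λ̂_MAP = 3.556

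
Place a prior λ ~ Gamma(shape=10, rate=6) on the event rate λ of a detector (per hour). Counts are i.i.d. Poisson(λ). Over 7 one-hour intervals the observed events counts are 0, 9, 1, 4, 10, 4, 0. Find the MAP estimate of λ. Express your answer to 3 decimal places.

Σxᵢ = 0+9+1+4+10+4+0 = 28, with n = 7.
Posterior ∝ λ^9e^(−6λ) · λ^28e^(−7λ) = λ^37e^(−13λ), i.e. Gamma(shape=38, rate=13).
The mode of a Gamma(a, b) with a ≥ 1 (shape–rate) is (a−1)/b = 37/13 ≈ 2.846.

λ̂_MAP = 2.846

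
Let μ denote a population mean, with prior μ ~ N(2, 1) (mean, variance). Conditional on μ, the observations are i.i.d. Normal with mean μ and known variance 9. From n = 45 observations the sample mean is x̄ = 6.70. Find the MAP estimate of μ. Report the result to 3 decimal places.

n = 45, x̄ = 6.70.
For a Normal prior and Normal likelihood with known variance, the posterior is Normal; its mode equals its mean, the precision-weighted average.
Prior precision 1/σ₀² = 1/1 = 1; data precision n/σ² = 45/9 = 5.
μ̂ = (1·2 + 5·6.7) / (1 + 5) = 35.5/6 = 71/12 ≈ 5.917.

μ̂_MAP = 5.917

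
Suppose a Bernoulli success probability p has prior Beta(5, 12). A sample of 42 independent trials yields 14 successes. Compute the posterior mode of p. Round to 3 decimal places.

Prior: Beta(5, 12).
Data: 14 successes in 42 trials. The binomial likelihood contributes p^14(1−p)^28, so the posterior is Beta(5+14, 12+28) = Beta(19, 40).
For Beta(a, b) with a, b > 1 the mode is (a−1)/(a+b−2) = 18/57 ≈ 0.316.

p̂_MAP = 0.316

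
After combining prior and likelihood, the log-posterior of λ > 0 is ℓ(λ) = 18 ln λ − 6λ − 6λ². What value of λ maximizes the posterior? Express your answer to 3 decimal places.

λ̂_MAP = 1.000

ℓ'(λ) = 18/λ − 6 − 12λ. Setting this to zero and multiplying by λ: 12λ² + 6λ − 18 = 0.
λ = (−6 + √(6² + 4·12·18)) / (2·12) = (−6 + √900) / 24 = (−6 + 30)/24 = 1.
ℓ''(λ) = −18/λ² − 12 < 0, confirming a maximum.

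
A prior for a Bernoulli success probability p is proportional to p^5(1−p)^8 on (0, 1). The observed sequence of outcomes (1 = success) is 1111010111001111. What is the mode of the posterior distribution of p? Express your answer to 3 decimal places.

The prior density ∝ p^5(1−p)^8 is the kernel of Beta(6, 9).
Data: 12 successes in 16 trials (from the sequence). The binomial likelihood contributes p^12(1−p)^4, so the posterior is Beta(6+12, 9+4) = Beta(18, 13).
For Beta(a, b) with a, b > 1 the mode is (a−1)/(a+b−2) = 17/29 ≈ 0.586.

p̂_MAP = 0.586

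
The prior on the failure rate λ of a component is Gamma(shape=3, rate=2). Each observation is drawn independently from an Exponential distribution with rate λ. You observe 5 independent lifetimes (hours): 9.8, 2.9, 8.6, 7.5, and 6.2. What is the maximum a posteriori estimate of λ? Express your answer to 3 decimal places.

λ̂_MAP = 0.189

The Exponential(rate=λ) likelihood is ∝ λ^n e^(−λΣtᵢ). Here n = 5 and Σtᵢ = 9.8 + 2.9 + 8.6 + 7.5 + 6.2 = 35.
Posterior ∝ λ^2e^(−2λ) · λ^5e^(−35λ) = λ^7e^(−37λ), i.e. Gamma(8, 37).
Mode = (a−1)/b = 7/37 ≈ 0.189.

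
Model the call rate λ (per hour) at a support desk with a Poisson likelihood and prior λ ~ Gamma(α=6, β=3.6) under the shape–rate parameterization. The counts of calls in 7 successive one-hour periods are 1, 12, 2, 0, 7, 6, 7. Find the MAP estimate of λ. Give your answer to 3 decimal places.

Σxᵢ = 1+12+2+0+7+6+7 = 35, with n = 7.
Posterior ∝ λ^5e^(−3.6λ) · λ^35e^(−7λ) = λ^40e^(−10.6λ), i.e. Gamma(shape=41, rate=10.6).
The mode of a Gamma(a, b) with a ≥ 1 (shape–rate) is (a−1)/b = 40/10.6 ≈ 3.774.

λ̂_MAP = 3.774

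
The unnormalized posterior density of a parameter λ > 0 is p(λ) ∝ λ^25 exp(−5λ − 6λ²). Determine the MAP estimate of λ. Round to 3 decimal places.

λ̂_MAP = 1.250

ℓ'(λ) = 25/λ − 5 − 12λ. Setting this to zero and multiplying by λ: 12λ² + 5λ − 25 = 0.
λ = (−5 + √(5² + 4·12·25)) / (2·12) = (−5 + √1225) / 24 = (−5 + 35)/24 = 5/4.
ℓ''(λ) = −25/λ² − 12 < 0, confirming a maximum.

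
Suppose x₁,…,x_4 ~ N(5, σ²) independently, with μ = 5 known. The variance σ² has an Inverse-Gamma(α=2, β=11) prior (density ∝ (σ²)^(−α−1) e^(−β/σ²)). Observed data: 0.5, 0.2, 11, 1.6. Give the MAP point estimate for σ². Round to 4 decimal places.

σ̂²_MAP = 11.2850

Sum of squared deviations about the known mean: SS = (0.5−5)² + (0.2−5)² + (11−5)² + (1.6−5)² = 90.85.
The Normal likelihood contributes (σ²)^(−n/2) exp(−SS/(2σ²)), so the posterior is Inverse-Gamma(α + n/2, β + SS/2) = Inverse-Gamma(4, 56.425).
The mode of Inverse-Gamma(a, b) is b/(a+1) = 56.425/5 ≈ 11.2850.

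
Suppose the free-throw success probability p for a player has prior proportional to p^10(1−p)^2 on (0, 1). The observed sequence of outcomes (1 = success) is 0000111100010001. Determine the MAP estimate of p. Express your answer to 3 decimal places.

p̂_MAP = 0.571

The prior density ∝ p^10(1−p)^2 is the kernel of Beta(11, 3).
Data: 6 successes in 16 trials (from the sequence). The binomial likelihood contributes p^6(1−p)^10, so the posterior is Beta(11+6, 3+10) = Beta(17, 13).
For Beta(a, b) with a, b > 1 the mode is (a−1)/(a+b−2) = 16/28 ≈ 0.571.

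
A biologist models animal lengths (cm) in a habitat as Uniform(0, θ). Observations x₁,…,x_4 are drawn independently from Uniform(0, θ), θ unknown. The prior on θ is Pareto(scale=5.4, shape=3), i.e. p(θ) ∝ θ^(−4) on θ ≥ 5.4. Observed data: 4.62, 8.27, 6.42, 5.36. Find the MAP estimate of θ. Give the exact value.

θ̂_MAP = 8.27

The Uniform(0, θ) likelihood is θ^(−n) for θ ≥ max(xᵢ), zero otherwise. Here max(xᵢ) = 8.27.
Posterior ∝ θ^(−4) · θ^(−4) = θ^(−8) on θ ≥ max(5.4, 8.27) = 8.27.
This density is strictly decreasing in θ, so the posterior mode lies at the lower boundary of the support.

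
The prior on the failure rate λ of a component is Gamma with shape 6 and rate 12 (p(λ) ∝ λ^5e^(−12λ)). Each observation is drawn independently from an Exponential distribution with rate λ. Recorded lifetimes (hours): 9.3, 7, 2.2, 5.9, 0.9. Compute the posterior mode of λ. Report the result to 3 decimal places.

The Exponential(rate=λ) likelihood is ∝ λ^n e^(−λΣtᵢ). Here n = 5 and Σtᵢ = 9.3 + 7 + 2.2 + 5.9 + 0.9 = 25.3.
Posterior ∝ λ^5e^(−12λ) · λ^5e^(−25.3λ) = λ^10e^(−37.3λ), i.e. Gamma(11, 37.3).
Mode = (a−1)/b = 10/37.3 ≈ 0.268.

λ̂_MAP = 0.268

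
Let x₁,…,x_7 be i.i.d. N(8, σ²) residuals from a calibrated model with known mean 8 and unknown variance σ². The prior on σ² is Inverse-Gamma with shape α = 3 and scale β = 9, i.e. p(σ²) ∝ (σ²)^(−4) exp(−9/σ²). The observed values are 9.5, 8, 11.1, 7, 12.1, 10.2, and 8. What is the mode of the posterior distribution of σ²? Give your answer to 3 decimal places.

σ̂²_MAP = 3.501

Sum of squared deviations about the known mean: SS = (9.5−8)² + (8−8)² + (11.1−8)² + (7−8)² + (12.1−8)² + (10.2−8)² + (8−8)² = 34.51.
The Normal likelihood contributes (σ²)^(−n/2) exp(−SS/(2σ²)), so the posterior is Inverse-Gamma(α + n/2, β + SS/2) = Inverse-Gamma(6.5, 26.255).
The mode of Inverse-Gamma(a, b) is b/(a+1) = 26.255/7.5 ≈ 3.501.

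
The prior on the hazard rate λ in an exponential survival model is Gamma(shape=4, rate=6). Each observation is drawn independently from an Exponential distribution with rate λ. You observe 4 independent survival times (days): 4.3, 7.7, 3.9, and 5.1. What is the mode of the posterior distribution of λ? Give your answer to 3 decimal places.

λ̂_MAP = 0.259

The Exponential(rate=λ) likelihood is ∝ λ^n e^(−λΣtᵢ). Here n = 4 and Σtᵢ = 4.3 + 7.7 + 3.9 + 5.1 = 21.
Posterior ∝ λ^3e^(−6λ) · λ^4e^(−21λ) = λ^7e^(−27λ), i.e. Gamma(8, 27).
Mode = (a−1)/b = 7/27 ≈ 0.259.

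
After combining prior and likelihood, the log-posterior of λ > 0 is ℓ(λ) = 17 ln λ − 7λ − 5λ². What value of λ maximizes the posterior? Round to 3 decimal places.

λ̂_MAP = 1.000

ℓ'(λ) = 17/λ − 7 − 10λ. Setting this to zero and multiplying by λ: 10λ² + 7λ − 17 = 0.
λ = (−7 + √(7² + 4·10·17)) / (2·10) = (−7 + √729) / 20 = (−7 + 27)/20 = 1.
ℓ''(λ) = −17/λ² − 10 < 0, confirming a maximum.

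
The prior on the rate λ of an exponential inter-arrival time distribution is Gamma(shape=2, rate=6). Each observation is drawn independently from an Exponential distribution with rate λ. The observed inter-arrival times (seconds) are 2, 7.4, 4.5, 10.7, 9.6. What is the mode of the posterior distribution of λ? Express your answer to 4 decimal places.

The Exponential(rate=λ) likelihood is ∝ λ^n e^(−λΣtᵢ). Here n = 5 and Σtᵢ = 2 + 7.4 + 4.5 + 10.7 + 9.6 = 34.2.
Posterior ∝ λe^(−6λ) · λ^5e^(−34.2λ) = λ^6e^(−40.2λ), i.e. Gamma(7, 40.2).
Mode = (a−1)/b = 6/40.2 ≈ 0.1493.

λ̂_MAP = 0.1493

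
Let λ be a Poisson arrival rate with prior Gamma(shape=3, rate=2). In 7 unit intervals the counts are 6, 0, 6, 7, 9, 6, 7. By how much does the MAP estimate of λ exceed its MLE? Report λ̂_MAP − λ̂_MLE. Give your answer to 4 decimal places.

MAP − MLE = -1.0794

Σxᵢ = 41. Posterior is Gamma(44, 9); MAP = (44−1)/9 = 43/9 ≈ 4.77778.
MLE = x̄ = 41/7 ≈ 5.85714.
Difference = 43/9 − 41/7 = -68/63 ≈ -1.0794.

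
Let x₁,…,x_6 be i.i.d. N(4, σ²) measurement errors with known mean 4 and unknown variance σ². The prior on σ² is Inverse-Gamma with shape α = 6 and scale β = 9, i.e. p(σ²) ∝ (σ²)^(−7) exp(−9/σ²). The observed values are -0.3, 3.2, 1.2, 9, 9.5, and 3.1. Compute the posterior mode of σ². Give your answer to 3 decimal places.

σ̂²_MAP = 5.052

Sum of squared deviations about the known mean: SS = (-0.3−4)² + (3.2−4)² + (1.2−4)² + (9−4)² + (9.5−4)² + (3.1−4)² = 83.03.
The Normal likelihood contributes (σ²)^(−n/2) exp(−SS/(2σ²)), so the posterior is Inverse-Gamma(α + n/2, β + SS/2) = Inverse-Gamma(9, 50.515).
The mode of Inverse-Gamma(a, b) is b/(a+1) = 50.515/10 ≈ 5.052.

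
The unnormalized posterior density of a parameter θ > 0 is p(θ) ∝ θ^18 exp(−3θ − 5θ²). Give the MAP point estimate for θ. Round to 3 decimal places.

θ̂_MAP = 1.200

ℓ'(θ) = 18/θ − 3 − 10θ. Setting this to zero and multiplying by θ: 10θ² + 3θ − 18 = 0.
θ = (−3 + √(3² + 4·10·18)) / (2·10) = (−3 + √729) / 20 = (−3 + 27)/20 = 6/5.
ℓ''(θ) = −18/θ² − 10 < 0, confirming a maximum.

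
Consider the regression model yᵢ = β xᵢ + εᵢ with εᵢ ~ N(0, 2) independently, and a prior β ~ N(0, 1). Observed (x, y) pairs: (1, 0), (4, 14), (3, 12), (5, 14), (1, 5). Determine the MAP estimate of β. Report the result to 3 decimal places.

log p(β | y) = −Σ(yᵢ − βxᵢ)²/(2·2) − β²/(2·1) + const.
Setting the derivative to zero: Σxᵢ(yᵢ − βxᵢ)/2 − β/1 = 0, so β = Σxᵢyᵢ / (Σxᵢ² + σ²/τ²).
Σxᵢyᵢ = 1·0 + 4·14 + 3·12 + 5·14 + 1·5 = 167; Σxᵢ² = 52; σ²/τ² = 2.
β̂_MAP = 167 / (52 + 2) = 167/54 ≈ 3.093.

β̂_MAP = 3.093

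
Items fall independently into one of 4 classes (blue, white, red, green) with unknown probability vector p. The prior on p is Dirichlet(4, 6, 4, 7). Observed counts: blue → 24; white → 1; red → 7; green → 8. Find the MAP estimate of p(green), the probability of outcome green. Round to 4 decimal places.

The posterior is Dirichlet(αᵢ + nᵢ) = Dirichlet(28, 7, 11, 15).
For a Dirichlet(a₁,…,a_K) with all aᵢ > 1, the mode has j-th component (aⱼ − 1)/(Σaᵢ − K).
Here Σaᵢ = 61 and K = 4, so p(green) = (15 − 1)/(61 − 4) = 14/57 ≈ 0.2456.

MAP estimate of p(green) = 0.2456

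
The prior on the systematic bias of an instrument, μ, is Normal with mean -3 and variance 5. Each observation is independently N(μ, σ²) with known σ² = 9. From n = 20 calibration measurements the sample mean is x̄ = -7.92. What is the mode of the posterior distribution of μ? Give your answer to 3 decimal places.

n = 20, x̄ = -7.92.
For a Normal prior and Normal likelihood with known variance, the posterior is Normal; its mode equals its mean, the precision-weighted average.
Prior precision 1/σ₀² = 1/5 = 0.2; data precision n/σ² = 20/9.
μ̂ = (0.2·(-3) + (20/9)·(-7.92)) / (0.2 + 20/9) = (-18.2)/(109/45) = -819/109 ≈ -7.514.

μ̂_MAP = -7.514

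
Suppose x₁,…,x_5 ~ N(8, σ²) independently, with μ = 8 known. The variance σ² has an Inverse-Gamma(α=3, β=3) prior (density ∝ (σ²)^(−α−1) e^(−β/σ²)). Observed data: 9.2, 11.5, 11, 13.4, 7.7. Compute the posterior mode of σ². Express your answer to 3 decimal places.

σ̂²_MAP = 4.457

Sum of squared deviations about the known mean: SS = (9.2−8)² + (11.5−8)² + (11−8)² + (13.4−8)² + (7.7−8)² = 51.94.
The Normal likelihood contributes (σ²)^(−n/2) exp(−SS/(2σ²)), so the posterior is Inverse-Gamma(α + n/2, β + SS/2) = Inverse-Gamma(5.5, 28.97).
The mode of Inverse-Gamma(a, b) is b/(a+1) = 28.97/6.5 ≈ 4.457.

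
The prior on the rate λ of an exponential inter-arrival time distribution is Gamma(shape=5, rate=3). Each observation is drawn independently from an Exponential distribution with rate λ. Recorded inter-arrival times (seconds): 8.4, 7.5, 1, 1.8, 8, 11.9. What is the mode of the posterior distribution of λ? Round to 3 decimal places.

The Exponential(rate=λ) likelihood is ∝ λ^n e^(−λΣtᵢ). Here n = 6 and Σtᵢ = 8.4 + 7.5 + 1 + 1.8 + 8 + 11.9 = 38.6.
Posterior ∝ λ^4e^(−3λ) · λ^6e^(−38.6λ) = λ^10e^(−41.6λ), i.e. Gamma(11, 41.6).
Mode = (a−1)/b = 10/41.6 ≈ 0.240.

λ̂_MAP = 0.240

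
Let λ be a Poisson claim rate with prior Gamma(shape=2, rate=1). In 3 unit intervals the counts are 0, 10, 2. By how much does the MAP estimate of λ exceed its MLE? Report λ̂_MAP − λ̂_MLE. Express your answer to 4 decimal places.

MAP − MLE = -0.7500

Σxᵢ = 12. Posterior is Gamma(14, 4); MAP = (14−1)/4 = 13/4 ≈ 3.25000.
MLE = x̄ = 12/3 ≈ 4.00000.
Difference = 13/4 − 12/3 = -3/4 ≈ -0.7500.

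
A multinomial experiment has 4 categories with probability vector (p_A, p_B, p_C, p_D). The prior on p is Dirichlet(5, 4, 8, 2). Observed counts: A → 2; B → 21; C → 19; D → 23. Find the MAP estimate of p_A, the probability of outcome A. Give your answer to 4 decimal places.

The posterior is Dirichlet(αᵢ + nᵢ) = Dirichlet(7, 25, 27, 25).
For a Dirichlet(a₁,…,a_K) with all aᵢ > 1, the mode has j-th component (aⱼ − 1)/(Σaᵢ − K).
Here Σaᵢ = 84 and K = 4, so p_A = (7 − 1)/(84 − 4) = 6/80 ≈ 0.0750.

MAP estimate of p_A = 0.0750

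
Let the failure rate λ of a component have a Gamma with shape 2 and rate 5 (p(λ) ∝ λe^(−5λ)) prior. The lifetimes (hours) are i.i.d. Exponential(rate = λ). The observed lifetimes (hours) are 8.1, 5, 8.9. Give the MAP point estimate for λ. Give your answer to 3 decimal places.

λ̂_MAP = 0.148

The Exponential(rate=λ) likelihood is ∝ λ^n e^(−λΣtᵢ). Here n = 3 and Σtᵢ = 8.1 + 5 + 8.9 = 22.
Posterior ∝ λe^(−5λ) · λ^3e^(−22λ) = λ^4e^(−27λ), i.e. Gamma(5, 27).
Mode = (a−1)/b = 4/27 ≈ 0.148.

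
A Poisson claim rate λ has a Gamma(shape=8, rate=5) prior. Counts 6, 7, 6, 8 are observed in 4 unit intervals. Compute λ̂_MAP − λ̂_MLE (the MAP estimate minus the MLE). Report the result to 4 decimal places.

Σxᵢ = 27. Posterior is Gamma(35, 9); MAP = (35−1)/9 = 34/9 ≈ 3.77778.
MLE = x̄ = 27/4 ≈ 6.75000.
Difference = 34/9 − 27/4 = -107/36 ≈ -2.9722.

MAP − MLE = -2.9722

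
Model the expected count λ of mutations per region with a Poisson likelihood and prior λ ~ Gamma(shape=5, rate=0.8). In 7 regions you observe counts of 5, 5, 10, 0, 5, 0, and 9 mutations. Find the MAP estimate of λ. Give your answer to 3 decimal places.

Σxᵢ = 5+5+10+0+5+0+9 = 34, with n = 7.
Posterior ∝ λ^4e^(−0.8λ) · λ^34e^(−7λ) = λ^38e^(−7.8λ), i.e. Gamma(shape=39, rate=7.8).
The mode of a Gamma(a, b) with a ≥ 1 (shape–rate) is (a−1)/b = 38/7.8 ≈ 4.872.

λ̂_MAP = 4.872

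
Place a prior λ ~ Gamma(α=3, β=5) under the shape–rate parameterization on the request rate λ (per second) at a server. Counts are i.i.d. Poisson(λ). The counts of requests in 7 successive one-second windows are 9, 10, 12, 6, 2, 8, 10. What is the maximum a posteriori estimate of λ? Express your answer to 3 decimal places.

λ̂_MAP = 4.917

Σxᵢ = 9+10+12+6+2+8+10 = 57, with n = 7.
Posterior ∝ λ^2e^(−5λ) · λ^57e^(−7λ) = λ^59e^(−12λ), i.e. Gamma(shape=60, rate=12).
The mode of a Gamma(a, b) with a ≥ 1 (shape–rate) is (a−1)/b = 59/12 ≈ 4.917.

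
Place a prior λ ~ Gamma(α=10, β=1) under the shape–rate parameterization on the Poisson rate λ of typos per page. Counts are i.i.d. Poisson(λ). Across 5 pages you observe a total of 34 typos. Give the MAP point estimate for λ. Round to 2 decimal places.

λ̂_MAP = 7.17

Σxᵢ = 34, n = 5.
Posterior ∝ λ^9e^(−1λ) · λ^34e^(−5λ) = λ^43e^(−6λ), i.e. Gamma(shape=44, rate=6).
The mode of a Gamma(a, b) with a ≥ 1 (shape–rate) is (a−1)/b = 43/6 ≈ 7.17.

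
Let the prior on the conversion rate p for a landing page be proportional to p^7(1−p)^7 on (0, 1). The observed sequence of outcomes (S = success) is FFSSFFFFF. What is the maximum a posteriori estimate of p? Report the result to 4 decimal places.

The prior density ∝ p^7(1−p)^7 is the kernel of Beta(8, 8).
Data: 2 successes in 9 trials (from the sequence). The binomial likelihood contributes p^2(1−p)^7, so the posterior is Beta(8+2, 8+7) = Beta(10, 15).
For Beta(a, b) with a, b > 1 the mode is (a−1)/(a+b−2) = 9/23 ≈ 0.3913.

p̂_MAP = 0.3913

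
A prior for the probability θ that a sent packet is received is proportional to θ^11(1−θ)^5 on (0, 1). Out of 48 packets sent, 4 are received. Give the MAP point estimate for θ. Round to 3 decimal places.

The prior density ∝ θ^11(1−θ)^5 is the kernel of Beta(12, 6).
Data: 4 successes in 48 trials. The binomial likelihood contributes θ^4(1−θ)^44, so the posterior is Beta(12+4, 6+44) = Beta(16, 50).
For Beta(a, b) with a, b > 1 the mode is (a−1)/(a+b−2) = 15/64 ≈ 0.234.

θ̂_MAP = 0.234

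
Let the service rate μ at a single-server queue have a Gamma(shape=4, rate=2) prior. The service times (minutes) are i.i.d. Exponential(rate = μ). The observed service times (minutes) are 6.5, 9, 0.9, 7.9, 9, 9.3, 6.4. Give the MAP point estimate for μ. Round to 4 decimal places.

μ̂_MAP = 0.1961

The Exponential(rate=μ) likelihood is ∝ μ^n e^(−μΣtᵢ). Here n = 7 and Σtᵢ = 6.5 + 9 + 0.9 + 7.9 + 9 + 9.3 + 6.4 = 49.
Posterior ∝ μ^3e^(−2μ) · μ^7e^(−49μ) = μ^10e^(−51μ), i.e. Gamma(11, 51).
Mode = (a−1)/b = 10/51 ≈ 0.1961.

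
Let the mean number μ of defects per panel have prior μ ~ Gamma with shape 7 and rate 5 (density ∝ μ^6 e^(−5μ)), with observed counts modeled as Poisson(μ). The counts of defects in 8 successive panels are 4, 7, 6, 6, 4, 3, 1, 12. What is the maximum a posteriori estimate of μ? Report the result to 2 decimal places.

Σxᵢ = 4+7+6+6+4+3+1+12 = 43, with n = 8.
Posterior ∝ μ^6e^(−5μ) · μ^43e^(−8μ) = μ^49e^(−13μ), i.e. Gamma(shape=50, rate=13).
The mode of a Gamma(a, b) with a ≥ 1 (shape–rate) is (a−1)/b = 49/13 ≈ 3.77.

μ̂_MAP = 3.77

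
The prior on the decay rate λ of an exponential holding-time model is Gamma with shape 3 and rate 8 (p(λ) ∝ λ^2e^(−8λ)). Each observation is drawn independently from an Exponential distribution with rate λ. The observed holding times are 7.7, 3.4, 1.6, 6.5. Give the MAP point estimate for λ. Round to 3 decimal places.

The Exponential(rate=λ) likelihood is ∝ λ^n e^(−λΣtᵢ). Here n = 4 and Σtᵢ = 7.7 + 3.4 + 1.6 + 6.5 = 19.2.
Posterior ∝ λ^2e^(−8λ) · λ^4e^(−19.2λ) = λ^6e^(−27.2λ), i.e. Gamma(7, 27.2).
Mode = (a−1)/b = 6/27.2 ≈ 0.221.

λ̂_MAP = 0.221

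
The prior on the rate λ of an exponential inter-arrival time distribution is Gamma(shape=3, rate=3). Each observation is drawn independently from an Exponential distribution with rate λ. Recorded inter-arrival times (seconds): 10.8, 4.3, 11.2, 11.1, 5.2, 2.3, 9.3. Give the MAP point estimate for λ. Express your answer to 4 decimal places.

λ̂_MAP = 0.1573

The Exponential(rate=λ) likelihood is ∝ λ^n e^(−λΣtᵢ). Here n = 7 and Σtᵢ = 10.8 + 4.3 + 11.2 + 11.1 + 5.2 + 2.3 + 9.3 = 54.2.
Posterior ∝ λ^2e^(−3λ) · λ^7e^(−54.2λ) = λ^9e^(−57.2λ), i.e. Gamma(10, 57.2).
Mode = (a−1)/b = 9/57.2 ≈ 0.1573.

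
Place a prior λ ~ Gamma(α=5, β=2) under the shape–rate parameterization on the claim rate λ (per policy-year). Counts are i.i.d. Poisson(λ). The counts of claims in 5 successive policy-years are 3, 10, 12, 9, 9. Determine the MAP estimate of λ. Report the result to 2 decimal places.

λ̂_MAP = 6.71

Σxᵢ = 3+10+12+9+9 = 43, with n = 5.
Posterior ∝ λ^4e^(−2λ) · λ^43e^(−5λ) = λ^47e^(−7λ), i.e. Gamma(shape=48, rate=7).
The mode of a Gamma(a, b) with a ≥ 1 (shape–rate) is (a−1)/b = 47/7 ≈ 6.71.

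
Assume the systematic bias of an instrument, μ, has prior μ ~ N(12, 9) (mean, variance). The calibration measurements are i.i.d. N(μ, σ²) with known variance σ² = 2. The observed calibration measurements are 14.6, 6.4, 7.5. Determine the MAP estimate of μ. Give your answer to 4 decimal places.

μ̂_MAP = 9.6724

n = 3; x̄ = (14.6 + 6.4 + 7.5)/3 = 28.5/3 = 9.5.
For a Normal prior and Normal likelihood with known variance, the posterior is Normal; its mode equals its mean, the precision-weighted average.
Prior precision 1/σ₀² = 1/9; data precision n/σ² = 3/2 = 1.5.
μ̂ = ((1/9)·12 + 1.5·9.5) / (1/9 + 1.5) = (187/12)/(29/18) = 561/58 ≈ 9.6724.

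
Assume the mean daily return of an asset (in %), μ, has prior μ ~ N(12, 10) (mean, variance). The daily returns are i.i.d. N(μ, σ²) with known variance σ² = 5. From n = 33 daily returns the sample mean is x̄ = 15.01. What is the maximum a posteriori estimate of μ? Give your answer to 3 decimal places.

μ̂_MAP = 14.965

n = 33, x̄ = 15.01.
For a Normal prior and Normal likelihood with known variance, the posterior is Normal; its mode equals its mean, the precision-weighted average.
Prior precision 1/σ₀² = 1/10 = 0.1; data precision n/σ² = 33/5 = 6.6.
μ̂ = (0.1·12 + 6.6·15.01) / (0.1 + 6.6) = 100.266/6.7 = 50133/3350 ≈ 14.965.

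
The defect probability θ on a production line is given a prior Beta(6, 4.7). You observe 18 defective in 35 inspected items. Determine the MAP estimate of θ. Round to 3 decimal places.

Prior: Beta(6, 4.7).
Data: 18 successes in 35 trials. The binomial likelihood contributes θ^18(1−θ)^17, so the posterior is Beta(6+18, 4.7+17) = Beta(24, 21.7).
For Beta(a, b) with a, b > 1 the mode is (a−1)/(a+b−2) = 23/43.7 ≈ 0.526.

θ̂_MAP = 0.526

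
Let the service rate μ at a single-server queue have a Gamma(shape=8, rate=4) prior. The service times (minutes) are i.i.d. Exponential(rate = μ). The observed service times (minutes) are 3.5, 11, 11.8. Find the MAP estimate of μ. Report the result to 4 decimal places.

The Exponential(rate=μ) likelihood is ∝ μ^n e^(−μΣtᵢ). Here n = 3 and Σtᵢ = 3.5 + 11 + 11.8 = 26.3.
Posterior ∝ μ^7e^(−4μ) · μ^3e^(−26.3μ) = μ^10e^(−30.3μ), i.e. Gamma(11, 30.3).
Mode = (a−1)/b = 10/30.3 ≈ 0.3300.

μ̂_MAP = 0.3300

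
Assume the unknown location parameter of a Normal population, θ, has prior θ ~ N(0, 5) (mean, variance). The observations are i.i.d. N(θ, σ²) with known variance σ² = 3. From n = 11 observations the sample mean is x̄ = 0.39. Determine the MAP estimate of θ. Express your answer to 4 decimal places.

n = 11, x̄ = 0.39.
For a Normal prior and Normal likelihood with known variance, the posterior is Normal; its mode equals its mean, the precision-weighted average.
Prior precision 1/σ₀² = 1/5 = 0.2; data precision n/σ² = 11/3.
θ̂ = (0.2·0 + (11/3)·0.39) / (0.2 + 11/3) = 1.43/(58/15) = 429/1160 ≈ 0.3698.

θ̂_MAP = 0.3698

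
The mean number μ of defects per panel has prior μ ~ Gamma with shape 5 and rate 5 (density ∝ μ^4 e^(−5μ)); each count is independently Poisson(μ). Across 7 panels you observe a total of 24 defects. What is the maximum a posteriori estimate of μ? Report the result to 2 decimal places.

Σxᵢ = 24, n = 7.
Posterior ∝ μ^4e^(−5μ) · μ^24e^(−7μ) = μ^28e^(−12μ), i.e. Gamma(shape=29, rate=12).
The mode of a Gamma(a, b) with a ≥ 1 (shape–rate) is (a−1)/b = 28/12 ≈ 2.33.

μ̂_MAP = 2.33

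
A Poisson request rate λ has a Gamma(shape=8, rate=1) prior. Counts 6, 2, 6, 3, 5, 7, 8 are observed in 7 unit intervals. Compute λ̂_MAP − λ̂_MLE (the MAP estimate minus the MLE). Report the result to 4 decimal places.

Σxᵢ = 37. Posterior is Gamma(45, 8); MAP = (45−1)/8 = 44/8 ≈ 5.50000.
MLE = x̄ = 37/7 ≈ 5.28571.
Difference = 44/8 − 37/7 = 3/14 ≈ 0.2143.

MAP − MLE = 0.2143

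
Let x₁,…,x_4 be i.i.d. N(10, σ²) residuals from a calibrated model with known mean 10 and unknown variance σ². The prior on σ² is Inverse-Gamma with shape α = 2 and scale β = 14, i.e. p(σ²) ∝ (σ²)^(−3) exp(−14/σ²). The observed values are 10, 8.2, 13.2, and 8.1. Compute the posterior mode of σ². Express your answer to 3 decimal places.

Sum of squared deviations about the known mean: SS = (10−10)² + (8.2−10)² + (13.2−10)² + (8.1−10)² = 17.09.
The Normal likelihood contributes (σ²)^(−n/2) exp(−SS/(2σ²)), so the posterior is Inverse-Gamma(α + n/2, β + SS/2) = Inverse-Gamma(4, 22.545).
The mode of Inverse-Gamma(a, b) is b/(a+1) = 22.545/5 ≈ 4.509.

σ̂²_MAP = 4.509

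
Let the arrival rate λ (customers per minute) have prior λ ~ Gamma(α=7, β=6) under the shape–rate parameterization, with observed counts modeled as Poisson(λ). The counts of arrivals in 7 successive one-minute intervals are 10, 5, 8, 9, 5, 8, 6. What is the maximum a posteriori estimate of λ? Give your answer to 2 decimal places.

Σxᵢ = 10+5+8+9+5+8+6 = 51, with n = 7.
Posterior ∝ λ^6e^(−6λ) · λ^51e^(−7λ) = λ^57e^(−13λ), i.e. Gamma(shape=58, rate=13).
The mode of a Gamma(a, b) with a ≥ 1 (shape–rate) is (a−1)/b = 57/13 ≈ 4.38.

λ̂_MAP = 4.38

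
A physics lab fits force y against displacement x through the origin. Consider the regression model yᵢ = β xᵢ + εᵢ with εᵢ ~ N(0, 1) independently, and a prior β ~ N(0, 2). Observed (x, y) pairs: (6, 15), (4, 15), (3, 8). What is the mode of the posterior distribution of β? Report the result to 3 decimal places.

β̂_MAP = 2.829

log p(β | y) = −Σ(yᵢ − βxᵢ)²/(2·1) − β²/(2·2) + const.
Setting the derivative to zero: Σxᵢ(yᵢ − βxᵢ)/1 − β/2 = 0, so β = Σxᵢyᵢ / (Σxᵢ² + σ²/τ²).
Σxᵢyᵢ = 6·15 + 4·15 + 3·8 = 174; Σxᵢ² = 61; σ²/τ² = 0.5.
β̂_MAP = 174 / (61 + 0.5) = 174/61.5 ≈ 2.829.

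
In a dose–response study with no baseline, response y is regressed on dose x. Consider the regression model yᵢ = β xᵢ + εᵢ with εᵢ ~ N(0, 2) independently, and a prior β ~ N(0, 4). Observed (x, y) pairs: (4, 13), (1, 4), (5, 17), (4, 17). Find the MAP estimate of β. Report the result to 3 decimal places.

log p(β | y) = −Σ(yᵢ − βxᵢ)²/(2·2) − β²/(2·4) + const.
Setting the derivative to zero: Σxᵢ(yᵢ − βxᵢ)/2 − β/4 = 0, so β = Σxᵢyᵢ / (Σxᵢ² + σ²/τ²).
Σxᵢyᵢ = 4·13 + 1·4 + 5·17 + 4·17 = 209; Σxᵢ² = 58; σ²/τ² = 0.5.
β̂_MAP = 209 / (58 + 0.5) = 209/58.5 ≈ 3.573.

β̂_MAP = 3.573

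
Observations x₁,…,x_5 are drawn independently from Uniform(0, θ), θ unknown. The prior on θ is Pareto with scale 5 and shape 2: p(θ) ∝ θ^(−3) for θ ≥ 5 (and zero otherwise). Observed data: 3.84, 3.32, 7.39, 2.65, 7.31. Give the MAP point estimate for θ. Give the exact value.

θ̂_MAP = 7.39

The Uniform(0, θ) likelihood is θ^(−n) for θ ≥ max(xᵢ), zero otherwise. Here max(xᵢ) = 7.39.
Posterior ∝ θ^(−3) · θ^(−5) = θ^(−8) on θ ≥ max(5, 7.39) = 7.39.
This density is strictly decreasing in θ, so the posterior mode lies at the lower boundary of the support.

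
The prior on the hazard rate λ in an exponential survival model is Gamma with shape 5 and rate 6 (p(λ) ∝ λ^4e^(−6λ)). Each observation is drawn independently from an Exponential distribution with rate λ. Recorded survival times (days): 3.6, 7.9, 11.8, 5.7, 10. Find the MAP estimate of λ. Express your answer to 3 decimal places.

λ̂_MAP = 0.200

The Exponential(rate=λ) likelihood is ∝ λ^n e^(−λΣtᵢ). Here n = 5 and Σtᵢ = 3.6 + 7.9 + 11.8 + 5.7 + 10 = 39.
Posterior ∝ λ^4e^(−6λ) · λ^5e^(−39λ) = λ^9e^(−45λ), i.e. Gamma(10, 45).
Mode = (a−1)/b = 9/45 ≈ 0.200.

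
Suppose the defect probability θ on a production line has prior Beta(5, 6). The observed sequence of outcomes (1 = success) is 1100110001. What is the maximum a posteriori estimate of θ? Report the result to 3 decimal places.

Prior: Beta(5, 6).
Data: 5 successes in 10 trials (from the sequence). The binomial likelihood contributes θ^5(1−θ)^5, so the posterior is Beta(5+5, 6+5) = Beta(10, 11).
For Beta(a, b) with a, b > 1 the mode is (a−1)/(a+b−2) = 9/19 ≈ 0.474.

θ̂_MAP = 0.474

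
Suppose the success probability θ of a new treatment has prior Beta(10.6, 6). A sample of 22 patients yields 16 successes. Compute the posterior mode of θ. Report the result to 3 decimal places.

θ̂_MAP = 0.699

Prior: Beta(10.6, 6).
Data: 16 successes in 22 trials. The binomial likelihood contributes θ^16(1−θ)^6, so the posterior is Beta(10.6+16, 6+6) = Beta(26.6, 12).
For Beta(a, b) with a, b > 1 the mode is (a−1)/(a+b−2) = 25.6/36.6 ≈ 0.699.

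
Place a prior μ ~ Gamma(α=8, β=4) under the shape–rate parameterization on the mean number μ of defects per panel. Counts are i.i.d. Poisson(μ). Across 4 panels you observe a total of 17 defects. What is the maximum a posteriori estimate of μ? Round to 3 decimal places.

μ̂_MAP = 3.000

Σxᵢ = 17, n = 4.
Posterior ∝ μ^7e^(−4μ) · μ^17e^(−4μ) = μ^24e^(−8μ), i.e. Gamma(shape=25, rate=8).
The mode of a Gamma(a, b) with a ≥ 1 (shape–rate) is (a−1)/b = 24/8 ≈ 3.000.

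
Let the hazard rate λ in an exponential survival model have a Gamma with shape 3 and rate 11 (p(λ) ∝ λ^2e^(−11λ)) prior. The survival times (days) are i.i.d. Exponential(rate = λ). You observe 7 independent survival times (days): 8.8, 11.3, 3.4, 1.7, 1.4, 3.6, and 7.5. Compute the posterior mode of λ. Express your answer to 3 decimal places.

λ̂_MAP = 0.185

The Exponential(rate=λ) likelihood is ∝ λ^n e^(−λΣtᵢ). Here n = 7 and Σtᵢ = 8.8 + 11.3 + 3.4 + 1.7 + 1.4 + 3.6 + 7.5 = 37.7.
Posterior ∝ λ^2e^(−11λ) · λ^7e^(−37.7λ) = λ^9e^(−48.7λ), i.e. Gamma(10, 48.7).
Mode = (a−1)/b = 9/48.7 ≈ 0.185.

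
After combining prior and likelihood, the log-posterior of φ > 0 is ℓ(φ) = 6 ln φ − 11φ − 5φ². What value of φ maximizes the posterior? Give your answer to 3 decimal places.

ℓ'(φ) = 6/φ − 11 − 10φ. Setting this to zero and multiplying by φ: 10φ² + 11φ − 6 = 0.
φ = (−11 + √(11² + 4·10·6)) / (2·10) = (−11 + √361) / 20 = (−11 + 19)/20 = 2/5.
ℓ''(φ) = −6/φ² − 10 < 0, confirming a maximum.

φ̂_MAP = 0.400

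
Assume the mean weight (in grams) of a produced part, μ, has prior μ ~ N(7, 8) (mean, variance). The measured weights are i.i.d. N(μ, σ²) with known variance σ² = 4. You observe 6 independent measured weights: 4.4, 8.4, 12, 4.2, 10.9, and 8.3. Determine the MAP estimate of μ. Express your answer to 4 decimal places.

n = 6; x̄ = (4.4 + 8.4 + 12 + 4.2 + 10.9 + 8.3)/6 = 48.2/6 = 241/30 ≈ 8.0333.
For a Normal prior and Normal likelihood with known variance, the posterior is Normal; its mode equals its mean, the precision-weighted average.
Prior precision 1/σ₀² = 1/8 = 0.125; data precision n/σ² = 6/4 = 1.5.
μ̂ = (0.125·7 + 1.5·(241/30)) / (0.125 + 1.5) = 12.925/1.625 = 517/65 ≈ 7.9538.

μ̂_MAP = 7.9538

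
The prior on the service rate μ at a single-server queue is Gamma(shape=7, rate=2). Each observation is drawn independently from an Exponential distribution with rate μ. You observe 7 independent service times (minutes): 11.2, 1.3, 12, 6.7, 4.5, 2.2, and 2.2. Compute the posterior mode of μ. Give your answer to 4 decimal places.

μ̂_MAP = 0.3088

The Exponential(rate=μ) likelihood is ∝ μ^n e^(−μΣtᵢ). Here n = 7 and Σtᵢ = 11.2 + 1.3 + 12 + 6.7 + 4.5 + 2.2 + 2.2 = 40.1.
Posterior ∝ μ^6e^(−2μ) · μ^7e^(−40.1μ) = μ^13e^(−42.1μ), i.e. Gamma(14, 42.1).
Mode = (a−1)/b = 13/42.1 ≈ 0.3088.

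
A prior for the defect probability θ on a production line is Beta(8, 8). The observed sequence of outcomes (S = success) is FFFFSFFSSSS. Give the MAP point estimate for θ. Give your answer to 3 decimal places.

Prior: Beta(8, 8).
Data: 5 successes in 11 trials (from the sequence). The binomial likelihood contributes θ^5(1−θ)^6, so the posterior is Beta(8+5, 8+6) = Beta(13, 14).
For Beta(a, b) with a, b > 1 the mode is (a−1)/(a+b−2) = 12/25 ≈ 0.480.

θ̂_MAP = 0.480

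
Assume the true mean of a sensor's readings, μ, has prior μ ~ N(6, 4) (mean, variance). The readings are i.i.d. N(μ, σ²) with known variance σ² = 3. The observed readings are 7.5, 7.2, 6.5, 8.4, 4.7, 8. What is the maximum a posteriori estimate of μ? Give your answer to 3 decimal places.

μ̂_MAP = 6.933

n = 6; x̄ = (7.5 + 7.2 + 6.5 + 8.4 + 4.7 + 8)/6 = 42.3/6 = 7.05.
For a Normal prior and Normal likelihood with known variance, the posterior is Normal; its mode equals its mean, the precision-weighted average.
Prior precision 1/σ₀² = 1/4 = 0.25; data precision n/σ² = 6/3 = 2.
μ̂ = (0.25·6 + 2·7.05) / (0.25 + 2) = 15.6/2.25 = 104/15 ≈ 6.933.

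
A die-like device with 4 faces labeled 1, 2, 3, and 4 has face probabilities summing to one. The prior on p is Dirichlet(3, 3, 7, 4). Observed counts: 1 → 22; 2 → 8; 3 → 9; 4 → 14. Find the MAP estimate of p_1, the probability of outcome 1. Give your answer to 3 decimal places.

MAP estimate: 0.364

The posterior is Dirichlet(αᵢ + nᵢ) = Dirichlet(25, 11, 16, 18).
For a Dirichlet(a₁,…,a_K) with all aᵢ > 1, the mode has j-th component (aⱼ − 1)/(Σaᵢ − K).
Here Σaᵢ = 70 and K = 4, so p_1 = (25 − 1)/(70 − 4) = 24/66 ≈ 0.364.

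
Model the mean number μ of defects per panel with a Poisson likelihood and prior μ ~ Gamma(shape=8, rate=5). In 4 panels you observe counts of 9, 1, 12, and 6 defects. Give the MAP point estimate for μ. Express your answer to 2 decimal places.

Σxᵢ = 9+1+12+6 = 28, with n = 4.
Posterior ∝ μ^7e^(−5μ) · μ^28e^(−4μ) = μ^35e^(−9μ), i.e. Gamma(shape=36, rate=9).
The mode of a Gamma(a, b) with a ≥ 1 (shape–rate) is (a−1)/b = 35/9 ≈ 3.89.

μ̂_MAP = 3.89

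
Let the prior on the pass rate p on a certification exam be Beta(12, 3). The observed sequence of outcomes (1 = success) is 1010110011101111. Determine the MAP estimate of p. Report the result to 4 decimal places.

Prior: Beta(12, 3).
Data: 11 successes in 16 trials (from the sequence). The binomial likelihood contributes p^11(1−p)^5, so the posterior is Beta(12+11, 3+5) = Beta(23, 8).
For Beta(a, b) with a, b > 1 the mode is (a−1)/(a+b−2) = 22/29 ≈ 0.7586.

p̂_MAP = 0.7586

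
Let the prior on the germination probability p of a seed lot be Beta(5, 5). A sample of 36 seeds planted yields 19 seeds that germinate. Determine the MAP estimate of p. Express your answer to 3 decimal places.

Prior: Beta(5, 5).
Data: 19 successes in 36 trials. The binomial likelihood contributes p^19(1−p)^17, so the posterior is Beta(5+19, 5+17) = Beta(24, 22).
For Beta(a, b) with a, b > 1 the mode is (a−1)/(a+b−2) = 23/44 ≈ 0.523.

p̂_MAP = 0.523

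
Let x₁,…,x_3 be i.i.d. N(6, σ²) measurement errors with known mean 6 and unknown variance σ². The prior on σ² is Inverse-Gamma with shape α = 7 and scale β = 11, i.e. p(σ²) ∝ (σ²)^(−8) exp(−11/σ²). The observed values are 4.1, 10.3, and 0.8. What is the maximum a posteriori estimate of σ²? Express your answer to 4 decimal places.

Sum of squared deviations about the known mean: SS = (4.1−6)² + (10.3−6)² + (0.8−6)² = 49.14.
The Normal likelihood contributes (σ²)^(−n/2) exp(−SS/(2σ²)), so the posterior is Inverse-Gamma(α + n/2, β + SS/2) = Inverse-Gamma(8.5, 35.57).
The mode of Inverse-Gamma(a, b) is b/(a+1) = 35.57/9.5 ≈ 3.7442.

σ̂²_MAP = 3.7442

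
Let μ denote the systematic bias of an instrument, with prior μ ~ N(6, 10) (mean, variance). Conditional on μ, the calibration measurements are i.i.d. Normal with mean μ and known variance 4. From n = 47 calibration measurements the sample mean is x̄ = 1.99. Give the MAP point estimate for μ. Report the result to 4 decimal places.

n = 47, x̄ = 1.99.
For a Normal prior and Normal likelihood with known variance, the posterior is Normal; its mode equals its mean, the precision-weighted average.
Prior precision 1/σ₀² = 1/10 = 0.1; data precision n/σ² = 47/4 = 11.75.
μ̂ = (0.1·6 + 11.75·1.99) / (0.1 + 11.75) = 23.9825/11.85 = 9593/4740 ≈ 2.0238.

μ̂_MAP = 2.0238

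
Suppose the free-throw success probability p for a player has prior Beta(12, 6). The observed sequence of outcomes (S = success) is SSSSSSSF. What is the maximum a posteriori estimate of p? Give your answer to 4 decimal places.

p̂_MAP = 0.7500

Prior: Beta(12, 6).
Data: 7 successes in 8 trials (from the sequence). The binomial likelihood contributes p^7(1−p)^1, so the posterior is Beta(12+7, 6+1) = Beta(19, 7).
For Beta(a, b) with a, b > 1 the mode is (a−1)/(a+b−2) = 18/24 ≈ 0.7500.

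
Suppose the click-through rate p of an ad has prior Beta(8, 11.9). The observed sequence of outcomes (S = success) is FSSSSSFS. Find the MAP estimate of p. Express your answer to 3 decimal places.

Prior: Beta(8, 11.9).
Data: 6 successes in 8 trials (from the sequence). The binomial likelihood contributes p^6(1−p)^2, so the posterior is Beta(8+6, 11.9+2) = Beta(14, 13.9).
For Beta(a, b) with a, b > 1 the mode is (a−1)/(a+b−2) = 13/25.9 ≈ 0.502.

p̂_MAP = 0.502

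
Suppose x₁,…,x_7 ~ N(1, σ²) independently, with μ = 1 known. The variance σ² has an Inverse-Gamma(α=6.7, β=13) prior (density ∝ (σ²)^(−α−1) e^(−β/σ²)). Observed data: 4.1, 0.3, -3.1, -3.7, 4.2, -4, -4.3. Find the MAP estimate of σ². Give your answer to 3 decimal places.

Sum of squared deviations about the known mean: SS = (4.1−1)² + (0.3−1)² + (-3.1−1)² + (-3.7−1)² + (4.2−1)² + (-4−1)² + (-4.3−1)² = 112.33.
The Normal likelihood contributes (σ²)^(−n/2) exp(−SS/(2σ²)), so the posterior is Inverse-Gamma(α + n/2, β + SS/2) = Inverse-Gamma(10.2, 69.165).
The mode of Inverse-Gamma(a, b) is b/(a+1) = 69.165/11.2 ≈ 6.175.

σ̂²_MAP = 6.175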